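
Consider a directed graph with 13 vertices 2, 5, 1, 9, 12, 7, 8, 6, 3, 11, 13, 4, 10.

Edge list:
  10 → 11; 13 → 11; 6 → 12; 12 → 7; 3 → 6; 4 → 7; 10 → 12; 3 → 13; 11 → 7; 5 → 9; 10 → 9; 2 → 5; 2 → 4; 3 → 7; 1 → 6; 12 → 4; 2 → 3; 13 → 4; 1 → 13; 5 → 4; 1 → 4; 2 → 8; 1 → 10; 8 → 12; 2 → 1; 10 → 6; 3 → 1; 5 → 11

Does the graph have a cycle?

No

DFS with white/gray/black marking, starting from 3:
3 gray
  7 gray
  7 black
  13 gray
    11 gray
      11→7: 7 black — skip
    11 black
    4 gray
      4→7: 7 black — skip
    4 black
  13 black
  1 gray
    1→13: 13 black — skip
    10 gray
      6 gray
        12 gray
          12→4: 4 black — skip
          12→7: 7 black — skip
        12 black
      6 black
      10→12: 12 black — skip
      9 gray
      9 black
      10→11: 11 black — skip
    10 black
    1→6: 6 black — skip
    1→4: 4 black — skip
  1 black
  3→6: 6 black — skip
3 black
2 gray
  8 gray
    8→12: 12 black — skip
  8 black
  5 gray
    5→11: 11 black — skip
    5→4: 4 black — skip
    5→9: 9 black — skip
  5 black
  2→3: 3 black — skip
  2→4: 4 black — skip
  2→1: 1 black — skip
2 black
Every edge goes to a white or black vertex — no back edge, so the graph is acyclic.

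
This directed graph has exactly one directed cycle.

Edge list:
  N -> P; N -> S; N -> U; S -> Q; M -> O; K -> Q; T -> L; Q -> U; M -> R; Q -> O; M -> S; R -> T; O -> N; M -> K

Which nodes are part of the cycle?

N, O, Q, S

DFS with gray/black marking from O:
O gray
  N gray
    P gray
    P black
    S gray
      Q gray
        Q→O: O is gray → back edge
Back edge closes the cycle O → N → S → Q → O; its vertices are {N, O, Q, S}.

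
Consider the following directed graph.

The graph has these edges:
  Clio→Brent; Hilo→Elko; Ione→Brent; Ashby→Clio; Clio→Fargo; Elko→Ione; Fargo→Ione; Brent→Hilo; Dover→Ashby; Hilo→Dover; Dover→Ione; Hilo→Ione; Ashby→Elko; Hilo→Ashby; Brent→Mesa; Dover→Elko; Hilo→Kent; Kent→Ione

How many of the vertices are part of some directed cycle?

A vertex is on a directed cycle iff it belongs to a strongly connected component of size ≥ 2 (or has a self-loop).
The vertices on cycles are {Clio, Elko, Hilo, Ione, Kent, Ashby, Brent, Dover, Fargo} — 9 in total.

9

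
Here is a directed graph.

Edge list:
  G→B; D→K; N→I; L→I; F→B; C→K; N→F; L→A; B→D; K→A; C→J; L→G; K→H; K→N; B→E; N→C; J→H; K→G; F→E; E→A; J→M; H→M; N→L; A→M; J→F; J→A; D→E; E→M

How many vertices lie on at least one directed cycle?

9

A vertex is on a directed cycle iff it belongs to a strongly connected component of size ≥ 2 (or has a self-loop).
The vertices on cycles are {B, C, D, F, G, J, K, L, N} — 9 in total.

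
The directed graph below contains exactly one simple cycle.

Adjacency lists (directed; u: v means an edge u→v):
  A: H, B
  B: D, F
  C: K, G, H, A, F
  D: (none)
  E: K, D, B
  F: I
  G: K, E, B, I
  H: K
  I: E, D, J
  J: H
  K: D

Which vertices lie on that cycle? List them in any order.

DFS with gray/black marking from F:
F gray
  I gray
    E gray
      K gray
        D gray
        D black
      K black
      E→D: D black — skip
      B gray
        B→D: D black — skip
        B→F: F is gray → back edge
Back edge closes the cycle F → I → E → B → F; its vertices are {B, E, F, I}.

B, E, F, I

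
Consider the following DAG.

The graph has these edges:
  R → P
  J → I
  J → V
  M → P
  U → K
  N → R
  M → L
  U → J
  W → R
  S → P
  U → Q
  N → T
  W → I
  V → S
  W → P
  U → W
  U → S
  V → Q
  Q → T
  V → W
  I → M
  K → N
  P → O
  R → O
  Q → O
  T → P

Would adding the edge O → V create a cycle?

Yes

Adding O→V creates a cycle iff V can already reach O.
Path from V: V → Q → O.
So V → … → O → V is a cycle.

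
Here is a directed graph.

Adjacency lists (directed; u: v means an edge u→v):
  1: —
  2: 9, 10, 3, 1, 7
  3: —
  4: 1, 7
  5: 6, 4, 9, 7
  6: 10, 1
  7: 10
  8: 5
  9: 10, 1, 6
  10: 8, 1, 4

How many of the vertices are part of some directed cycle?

7

A vertex is on a directed cycle iff it belongs to a strongly connected component of size ≥ 2 (or has a self-loop).
The vertices on cycles are {4, 5, 6, 7, 8, 9, 10} — 7 in total.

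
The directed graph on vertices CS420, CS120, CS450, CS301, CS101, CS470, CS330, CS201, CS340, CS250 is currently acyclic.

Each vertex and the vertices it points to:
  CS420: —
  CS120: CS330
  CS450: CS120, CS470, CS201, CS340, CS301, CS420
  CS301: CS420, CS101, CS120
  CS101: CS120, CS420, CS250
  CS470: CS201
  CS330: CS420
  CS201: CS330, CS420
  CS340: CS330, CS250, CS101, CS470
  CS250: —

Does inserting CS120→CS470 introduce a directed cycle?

No

Adding CS120→CS470 creates a cycle iff CS470 can already reach CS120.
Explore from CS470: no path reaches CS120. The graph stays acyclic.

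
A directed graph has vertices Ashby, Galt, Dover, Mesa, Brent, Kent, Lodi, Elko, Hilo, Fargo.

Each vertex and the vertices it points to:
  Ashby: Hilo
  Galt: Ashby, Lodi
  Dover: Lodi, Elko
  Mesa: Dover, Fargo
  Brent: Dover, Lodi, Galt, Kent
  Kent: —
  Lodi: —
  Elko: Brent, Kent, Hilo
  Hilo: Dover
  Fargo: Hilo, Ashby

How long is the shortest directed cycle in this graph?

3

For each vertex v, BFS finds the shortest path from v back to v.
The shortest such closed walk is Dover → Elko → Hilo → Dover, length 3.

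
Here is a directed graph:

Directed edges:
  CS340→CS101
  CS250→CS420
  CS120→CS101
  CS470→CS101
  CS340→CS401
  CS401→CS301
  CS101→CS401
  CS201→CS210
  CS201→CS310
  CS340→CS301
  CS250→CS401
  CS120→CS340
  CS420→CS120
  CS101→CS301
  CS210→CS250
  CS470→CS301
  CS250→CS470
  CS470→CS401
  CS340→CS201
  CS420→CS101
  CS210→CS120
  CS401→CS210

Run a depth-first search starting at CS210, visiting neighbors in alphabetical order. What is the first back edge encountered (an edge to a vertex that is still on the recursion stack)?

DFS from CS210 (visiting neighbors in alphabetical order); mark gray on enter, black on exit:
CS210 gray
  CS120 gray
    CS101 gray
      CS301 gray
      CS301 black
      CS401 gray
        CS401→CS210: CS210 is gray → back edge
First back edge: CS401 → CS210.

CS401→CS210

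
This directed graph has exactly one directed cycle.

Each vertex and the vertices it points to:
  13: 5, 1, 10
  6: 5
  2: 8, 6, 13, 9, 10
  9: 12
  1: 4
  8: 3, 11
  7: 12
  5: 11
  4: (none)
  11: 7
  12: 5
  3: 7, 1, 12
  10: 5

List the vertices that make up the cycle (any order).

DFS with gray/black marking from 11:
11 gray
  7 gray
    12 gray
      5 gray
        5→11: 11 is gray → back edge
Back edge closes the cycle 11 → 7 → 12 → 5 → 11; its vertices are {5, 7, 11, 12}.

5, 7, 11, 12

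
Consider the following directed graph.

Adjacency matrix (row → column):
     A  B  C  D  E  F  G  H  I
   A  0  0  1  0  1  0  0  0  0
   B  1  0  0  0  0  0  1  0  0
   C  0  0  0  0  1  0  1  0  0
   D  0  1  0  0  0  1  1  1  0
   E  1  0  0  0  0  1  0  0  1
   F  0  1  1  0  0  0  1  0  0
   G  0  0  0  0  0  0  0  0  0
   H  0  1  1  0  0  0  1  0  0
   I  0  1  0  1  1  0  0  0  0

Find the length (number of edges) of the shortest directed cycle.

For each vertex v, BFS finds the shortest path from v back to v.
The shortest such closed walk is E → I → E, length 2.

2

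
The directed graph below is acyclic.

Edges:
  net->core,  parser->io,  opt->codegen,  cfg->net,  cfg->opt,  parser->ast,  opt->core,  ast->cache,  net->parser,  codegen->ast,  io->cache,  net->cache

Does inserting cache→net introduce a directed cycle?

Adding cache→net creates a cycle iff net can already reach cache.
Path from net: net → cache.
So net → … → cache → net is a cycle.

Yes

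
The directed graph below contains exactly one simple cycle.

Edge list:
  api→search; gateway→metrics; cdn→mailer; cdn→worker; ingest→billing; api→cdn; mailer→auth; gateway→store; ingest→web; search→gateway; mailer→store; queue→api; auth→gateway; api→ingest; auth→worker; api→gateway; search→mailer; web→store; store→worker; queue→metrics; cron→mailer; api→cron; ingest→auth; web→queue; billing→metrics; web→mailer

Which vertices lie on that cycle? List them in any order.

DFS with gray/black marking from api:
api gray
  cron gray
    mailer gray
      auth gray
        gateway gray
          metrics gray
          metrics black
          store gray
            worker gray
            worker black
          store black
        gateway black
        auth→worker: worker black — skip
      auth black
      mailer→store: store black — skip
    mailer black
  cron black
  api→gateway: gateway black — skip
  cdn gray
    cdn→worker: worker black — skip
    cdn→mailer: mailer black — skip
  cdn black
  search gray
    search→mailer: mailer black — skip
    search→gateway: gateway black — skip
  search black
  ingest gray
    web gray
      queue gray
        queue→api: api is gray → back edge
Back edge closes the cycle api → ingest → web → queue → api; its vertices are {api, web, queue, ingest}.

api, web, queue, ingest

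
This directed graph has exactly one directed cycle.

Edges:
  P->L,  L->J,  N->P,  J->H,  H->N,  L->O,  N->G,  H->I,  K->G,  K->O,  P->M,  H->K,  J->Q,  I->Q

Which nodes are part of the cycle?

H, J, L, N, P

DFS with gray/black marking from L:
L gray
  J gray
    H gray
      N gray
        G gray
        G black
        P gray
          P→L: L is gray → back edge
Back edge closes the cycle L → J → H → N → P → L; its vertices are {H, J, L, N, P}.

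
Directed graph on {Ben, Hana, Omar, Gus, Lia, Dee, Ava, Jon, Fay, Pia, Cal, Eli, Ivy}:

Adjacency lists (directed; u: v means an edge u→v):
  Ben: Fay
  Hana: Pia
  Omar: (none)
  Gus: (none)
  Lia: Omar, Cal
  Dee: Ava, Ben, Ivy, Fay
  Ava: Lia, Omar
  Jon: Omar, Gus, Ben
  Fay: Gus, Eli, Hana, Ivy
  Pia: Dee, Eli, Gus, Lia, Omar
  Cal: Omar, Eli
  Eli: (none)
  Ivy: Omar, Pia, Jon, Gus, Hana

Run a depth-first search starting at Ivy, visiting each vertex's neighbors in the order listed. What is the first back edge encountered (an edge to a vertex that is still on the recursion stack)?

Hana->Pia

DFS from Ivy (visiting each vertex's neighbors in the order listed); mark gray on enter, black on exit:
Ivy gray
  Omar gray
  Omar black
  Pia gray
    Dee gray
      Ava gray
        Lia gray
          Lia→Omar: Omar black — skip
          Cal gray
            Cal→Omar: Omar black — skip
            Eli gray
            Eli black
          Cal black
        Lia black
        Ava→Omar: Omar black — skip
      Ava black
      Ben gray
        Fay gray
          Gus gray
          Gus black
          Fay→Eli: Eli black — skip
          Hana gray
            Hana→Pia: Pia is gray → back edge
First back edge: Hana → Pia.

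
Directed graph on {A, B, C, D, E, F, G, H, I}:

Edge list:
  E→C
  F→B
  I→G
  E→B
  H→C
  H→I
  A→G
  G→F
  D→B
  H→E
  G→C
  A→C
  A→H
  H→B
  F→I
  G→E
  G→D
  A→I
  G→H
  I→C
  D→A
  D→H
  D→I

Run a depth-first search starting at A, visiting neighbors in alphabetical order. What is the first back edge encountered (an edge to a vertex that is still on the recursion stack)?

D→A

DFS from A (visiting neighbors in alphabetical order); mark gray on enter, black on exit:
A gray
  C gray
  C black
  G gray
    G→C: C black — skip
    D gray
      D→A: A is gray → back edge
First back edge: D → A.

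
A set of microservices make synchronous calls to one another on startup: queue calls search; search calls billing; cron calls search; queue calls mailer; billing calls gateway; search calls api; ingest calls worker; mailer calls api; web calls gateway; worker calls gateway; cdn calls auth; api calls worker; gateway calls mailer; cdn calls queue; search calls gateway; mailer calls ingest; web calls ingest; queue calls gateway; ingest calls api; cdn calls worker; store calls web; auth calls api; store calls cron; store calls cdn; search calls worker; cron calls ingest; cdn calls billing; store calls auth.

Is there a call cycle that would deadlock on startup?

Yes

DFS with white/gray/black marking, starting from auth:
auth gray
  api gray
    worker gray
      gateway gray
        mailer gray
          mailer→api: api is gray → back edge
Back edge found, so a cycle exists: api → worker → gateway → mailer → api.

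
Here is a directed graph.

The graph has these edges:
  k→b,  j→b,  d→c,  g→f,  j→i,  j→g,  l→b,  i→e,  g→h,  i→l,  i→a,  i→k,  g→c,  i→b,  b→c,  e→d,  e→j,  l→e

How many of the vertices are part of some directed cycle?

4

A vertex is on a directed cycle iff it belongs to a strongly connected component of size ≥ 2 (or has a self-loop).
The vertices on cycles are {e, i, j, l} — 4 in total.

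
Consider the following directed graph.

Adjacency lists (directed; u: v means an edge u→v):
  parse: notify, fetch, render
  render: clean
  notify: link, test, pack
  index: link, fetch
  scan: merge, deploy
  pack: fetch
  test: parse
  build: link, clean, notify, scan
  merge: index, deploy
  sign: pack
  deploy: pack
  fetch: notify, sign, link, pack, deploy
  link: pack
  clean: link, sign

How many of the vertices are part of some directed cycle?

A vertex is on a directed cycle iff it belongs to a strongly connected component of size ≥ 2 (or has a self-loop).
The vertices on cycles are {link, pack, sign, test, clean, fetch, parse, deploy, notify, render} — 10 in total.

10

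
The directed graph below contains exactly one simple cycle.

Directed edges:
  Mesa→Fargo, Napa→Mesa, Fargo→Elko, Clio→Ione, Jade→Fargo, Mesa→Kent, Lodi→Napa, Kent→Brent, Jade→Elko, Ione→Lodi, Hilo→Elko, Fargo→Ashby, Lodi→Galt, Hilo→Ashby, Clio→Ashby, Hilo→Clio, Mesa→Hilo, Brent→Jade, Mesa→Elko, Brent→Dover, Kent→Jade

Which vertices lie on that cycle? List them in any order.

DFS with gray/black marking from Mesa:
Mesa gray
  Elko gray
  Elko black
  Fargo gray
    Fargo→Elko: Elko black — skip
    Ashby gray
    Ashby black
  Fargo black
  Hilo gray
    Hilo→Elko: Elko black — skip
    Hilo→Ashby: Ashby black — skip
    Clio gray
      Clio→Ashby: Ashby black — skip
      Ione gray
        Lodi gray
          Galt gray
          Galt black
          Napa gray
            Napa→Mesa: Mesa is gray → back edge
Back edge closes the cycle Mesa → Hilo → Clio → Ione → Lodi → Napa → Mesa; its vertices are {Clio, Hilo, Ione, Lodi, Mesa, Napa}.

Clio, Hilo, Ione, Lodi, Mesa, Napa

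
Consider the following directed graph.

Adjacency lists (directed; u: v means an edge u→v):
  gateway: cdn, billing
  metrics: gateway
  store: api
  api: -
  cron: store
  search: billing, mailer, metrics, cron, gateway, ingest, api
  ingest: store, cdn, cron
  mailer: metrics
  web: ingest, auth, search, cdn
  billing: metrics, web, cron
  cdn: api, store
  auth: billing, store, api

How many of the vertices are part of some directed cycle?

A vertex is on a directed cycle iff it belongs to a strongly connected component of size ≥ 2 (or has a self-loop).
The vertices on cycles are {web, auth, mailer, search, billing, gateway, metrics} — 7 in total.

7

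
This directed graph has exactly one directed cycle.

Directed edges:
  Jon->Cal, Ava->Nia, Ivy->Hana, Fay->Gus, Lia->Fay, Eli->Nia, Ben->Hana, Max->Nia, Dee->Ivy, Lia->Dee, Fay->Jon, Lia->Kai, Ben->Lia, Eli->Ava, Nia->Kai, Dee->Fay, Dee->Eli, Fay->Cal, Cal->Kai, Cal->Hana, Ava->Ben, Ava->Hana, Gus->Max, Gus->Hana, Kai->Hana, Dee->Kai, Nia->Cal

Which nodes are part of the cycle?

DFS with gray/black marking from Lia:
Lia gray
  Fay gray
    Cal gray
      Hana gray
      Hana black
      Kai gray
        Kai→Hana: Hana black — skip
      Kai black
    Cal black
    Jon gray
      Jon→Cal: Cal black — skip
    Jon black
    Gus gray
      Max gray
        Nia gray
          Nia→Cal: Cal black — skip
          Nia→Kai: Kai black — skip
        Nia black
      Max black
      Gus→Hana: Hana black — skip
    Gus black
  Fay black
  Lia→Kai: Kai black — skip
  Dee gray
    Dee→Kai: Kai black — skip
    Ivy gray
      Ivy→Hana: Hana black — skip
    Ivy black
    Dee→Fay: Fay black — skip
    Eli gray
      Ava gray
        Ben gray
          Ben→Hana: Hana black — skip
          Ben→Lia: Lia is gray → back edge
Back edge closes the cycle Lia → Dee → Eli → Ava → Ben → Lia; its vertices are {Ava, Ben, Dee, Eli, Lia}.

Ava, Ben, Dee, Eli, Lia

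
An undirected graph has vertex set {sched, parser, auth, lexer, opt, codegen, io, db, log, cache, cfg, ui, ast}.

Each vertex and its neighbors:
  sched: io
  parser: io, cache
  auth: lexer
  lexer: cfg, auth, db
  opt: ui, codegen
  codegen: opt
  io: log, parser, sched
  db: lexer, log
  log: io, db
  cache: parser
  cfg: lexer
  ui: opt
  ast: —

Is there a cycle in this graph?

DFS, tracking each vertex's parent; an edge to a visited non-parent vertex closes a cycle.
Start from db:
visit db (parent –)
  visit lexer (parent db)
    visit cfg (parent lexer)
      cfg–lexer: parent, skip
    visit auth (parent lexer)
      auth–lexer: parent, skip
    lexer–db: parent, skip
  visit log (parent db)
    visit io (parent log)
      io–log: parent, skip
      visit parser (parent io)
        parser–io: parent, skip
        visit cache (parent parser)
          cache–parser: parent, skip
      visit sched (parent io)
        sched–io: parent, skip
    log–db: parent, skip
visit opt (parent –)
  visit ui (parent opt)
    ui–opt: parent, skip
  visit codegen (parent opt)
    codegen–opt: parent, skip
visit ast (parent –)
No non-parent visited neighbor found — the graph is a forest.

No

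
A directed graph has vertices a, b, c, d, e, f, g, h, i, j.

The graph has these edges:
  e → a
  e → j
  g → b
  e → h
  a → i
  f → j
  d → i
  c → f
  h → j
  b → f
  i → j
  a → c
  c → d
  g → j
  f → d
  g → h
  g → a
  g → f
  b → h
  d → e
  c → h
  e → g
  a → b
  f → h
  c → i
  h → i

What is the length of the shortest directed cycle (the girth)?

For each vertex v, BFS finds the shortest path from v back to v.
The shortest such closed walk is e → a → c → d → e, length 4.

4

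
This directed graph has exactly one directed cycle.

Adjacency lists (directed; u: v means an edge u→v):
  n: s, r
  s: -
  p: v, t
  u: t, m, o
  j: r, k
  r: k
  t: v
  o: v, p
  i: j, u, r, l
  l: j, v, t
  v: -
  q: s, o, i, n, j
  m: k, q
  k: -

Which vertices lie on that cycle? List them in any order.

DFS with gray/black marking from q:
q gray
  s gray
  s black
  o gray
    v gray
    v black
    p gray
      p→v: v black — skip
      t gray
        t→v: v black — skip
      t black
    p black
  o black
  i gray
    j gray
      r gray
        k gray
        k black
      r black
      j→k: k black — skip
    j black
    u gray
      u→t: t black — skip
      m gray
        m→k: k black — skip
        m→q: q is gray → back edge
Back edge closes the cycle q → i → u → m → q; its vertices are {i, m, q, u}.

i, m, q, u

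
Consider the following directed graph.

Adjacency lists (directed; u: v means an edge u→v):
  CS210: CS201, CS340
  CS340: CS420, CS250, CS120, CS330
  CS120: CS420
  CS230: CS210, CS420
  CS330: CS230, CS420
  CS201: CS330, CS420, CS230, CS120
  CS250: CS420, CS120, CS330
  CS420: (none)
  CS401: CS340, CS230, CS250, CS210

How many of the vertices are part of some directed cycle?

6

A vertex is on a directed cycle iff it belongs to a strongly connected component of size ≥ 2 (or has a self-loop).
The vertices on cycles are {CS201, CS210, CS230, CS250, CS330, CS340} — 6 in total.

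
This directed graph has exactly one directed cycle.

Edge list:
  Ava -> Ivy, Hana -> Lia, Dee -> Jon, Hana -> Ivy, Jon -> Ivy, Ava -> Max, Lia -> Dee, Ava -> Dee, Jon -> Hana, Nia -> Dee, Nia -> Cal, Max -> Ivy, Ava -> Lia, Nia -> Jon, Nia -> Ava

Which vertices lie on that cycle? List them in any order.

Dee, Jon, Lia, Hana

DFS with gray/black marking from Dee:
Dee gray
  Jon gray
    Ivy gray
    Ivy black
    Hana gray
      Lia gray
        Lia→Dee: Dee is gray → back edge
Back edge closes the cycle Dee → Jon → Hana → Lia → Dee; its vertices are {Dee, Jon, Lia, Hana}.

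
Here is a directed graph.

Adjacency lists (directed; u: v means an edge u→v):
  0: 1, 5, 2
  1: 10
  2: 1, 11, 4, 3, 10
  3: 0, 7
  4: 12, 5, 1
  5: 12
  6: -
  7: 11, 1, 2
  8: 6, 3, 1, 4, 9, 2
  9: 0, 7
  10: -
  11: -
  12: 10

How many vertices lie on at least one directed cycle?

4

A vertex is on a directed cycle iff it belongs to a strongly connected component of size ≥ 2 (or has a self-loop).
The vertices on cycles are {0, 2, 3, 7} — 4 in total.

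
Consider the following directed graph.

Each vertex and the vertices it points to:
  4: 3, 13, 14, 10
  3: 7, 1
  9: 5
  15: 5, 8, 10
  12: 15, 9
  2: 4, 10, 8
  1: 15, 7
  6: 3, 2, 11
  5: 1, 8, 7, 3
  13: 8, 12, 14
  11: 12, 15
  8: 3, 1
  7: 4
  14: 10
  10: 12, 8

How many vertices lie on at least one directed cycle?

A vertex is on a directed cycle iff it belongs to a strongly connected component of size ≥ 2 (or has a self-loop).
The vertices on cycles are {1, 3, 4, 5, 7, 8, 9, 10, 12, 13, 14, 15} — 12 in total.

12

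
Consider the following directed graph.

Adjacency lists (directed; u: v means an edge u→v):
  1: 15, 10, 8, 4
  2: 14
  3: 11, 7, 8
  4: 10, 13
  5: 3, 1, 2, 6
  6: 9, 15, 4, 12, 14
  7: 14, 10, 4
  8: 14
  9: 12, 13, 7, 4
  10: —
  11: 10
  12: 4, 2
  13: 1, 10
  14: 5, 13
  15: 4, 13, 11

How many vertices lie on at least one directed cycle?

13

A vertex is on a directed cycle iff it belongs to a strongly connected component of size ≥ 2 (or has a self-loop).
The vertices on cycles are {1, 2, 3, 4, 5, 6, 7, 8, 9, 12, 13, 14, 15} — 13 in total.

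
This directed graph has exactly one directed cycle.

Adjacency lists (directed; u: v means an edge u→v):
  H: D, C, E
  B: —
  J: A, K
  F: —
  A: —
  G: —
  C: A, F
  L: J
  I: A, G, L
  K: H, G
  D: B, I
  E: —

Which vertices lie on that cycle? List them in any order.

DFS with gray/black marking from K:
K gray
  H gray
    D gray
      B gray
      B black
      I gray
        A gray
        A black
        G gray
        G black
        L gray
          J gray
            J→A: A black — skip
            J→K: K is gray → back edge
Back edge closes the cycle K → H → D → I → L → J → K; its vertices are {D, H, I, J, K, L}.

D, H, I, J, K, L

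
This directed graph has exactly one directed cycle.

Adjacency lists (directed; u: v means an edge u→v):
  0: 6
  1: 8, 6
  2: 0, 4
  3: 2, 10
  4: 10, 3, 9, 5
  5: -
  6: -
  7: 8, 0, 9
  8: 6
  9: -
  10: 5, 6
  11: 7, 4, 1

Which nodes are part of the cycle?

2, 3, 4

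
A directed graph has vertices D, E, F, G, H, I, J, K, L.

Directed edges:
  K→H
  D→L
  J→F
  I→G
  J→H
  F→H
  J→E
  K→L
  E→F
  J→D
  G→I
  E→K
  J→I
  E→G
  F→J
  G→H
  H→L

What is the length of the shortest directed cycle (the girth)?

2

For each vertex v, BFS finds the shortest path from v back to v.
The shortest such closed walk is F → J → F, length 2.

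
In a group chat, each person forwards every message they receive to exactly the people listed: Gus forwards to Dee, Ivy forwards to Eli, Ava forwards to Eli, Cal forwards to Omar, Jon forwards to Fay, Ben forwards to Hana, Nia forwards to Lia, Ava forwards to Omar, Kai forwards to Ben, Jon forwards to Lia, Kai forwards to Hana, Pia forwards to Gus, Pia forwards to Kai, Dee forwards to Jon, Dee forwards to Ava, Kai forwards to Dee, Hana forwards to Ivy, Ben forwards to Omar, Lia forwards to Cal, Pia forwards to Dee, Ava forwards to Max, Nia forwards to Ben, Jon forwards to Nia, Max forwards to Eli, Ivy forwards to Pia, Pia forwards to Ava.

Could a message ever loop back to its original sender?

DFS with white/gray/black marking, starting from Hana:
Hana gray
  Ivy gray
    Pia gray
      Gus gray
        Dee gray
          Ava gray
            Omar gray
            Omar black
            Eli gray
            Eli black
            Max gray
              Max→Eli: Eli black — skip
            Max black
          Ava black
          Jon gray
            Lia gray
              Cal gray
                Cal→Omar: Omar black — skip
              Cal black
            Lia black
            Fay gray
            Fay black
            Nia gray
              Nia→Lia: Lia black — skip
              Ben gray
                Ben→Hana: Hana is gray → back edge
Back edge found, so a cycle exists: Hana → Ivy → Pia → Gus → Dee → Jon → Nia → Ben → Hana.

Yes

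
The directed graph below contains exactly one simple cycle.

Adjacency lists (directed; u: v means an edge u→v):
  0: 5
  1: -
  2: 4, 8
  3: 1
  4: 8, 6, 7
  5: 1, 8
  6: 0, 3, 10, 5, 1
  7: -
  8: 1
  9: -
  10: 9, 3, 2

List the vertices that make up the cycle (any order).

2, 4, 6, 10

DFS with gray/black marking from 4:
4 gray
  8 gray
    1 gray
    1 black
  8 black
  6 gray
    0 gray
      5 gray
        5→1: 1 black — skip
        5→8: 8 black — skip
      5 black
    0 black
    3 gray
      3→1: 1 black — skip
    3 black
    10 gray
      9 gray
      9 black
      10→3: 3 black — skip
      2 gray
        2→4: 4 is gray → back edge
Back edge closes the cycle 4 → 6 → 10 → 2 → 4; its vertices are {2, 4, 6, 10}.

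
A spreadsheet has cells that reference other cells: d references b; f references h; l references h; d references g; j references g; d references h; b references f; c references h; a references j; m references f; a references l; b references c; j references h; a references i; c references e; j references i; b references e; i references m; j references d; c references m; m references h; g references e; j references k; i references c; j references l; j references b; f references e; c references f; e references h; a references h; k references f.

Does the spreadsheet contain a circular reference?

No

DFS with white/gray/black marking, starting from k:
k gray
  f gray
    e gray
      h gray
      h black
    e black
    f→h: h black — skip
  f black
k black
a gray
  i gray
    c gray
      c→e: e black — skip
      c→h: h black — skip
      c→f: f black — skip
      m gray
        m→h: h black — skip
        m→f: f black — skip
      m black
    c black
    i→m: m black — skip
  i black
  j gray
    g gray
      g→e: e black — skip
    g black
    l gray
      l→h: h black — skip
    l black
    j→i: i black — skip
    b gray
      b→c: c black — skip
      b→e: e black — skip
      b→f: f black — skip
    b black
    j→h: h black — skip
    d gray
      d→h: h black — skip
      d→g: g black — skip
      d→b: b black — skip
    d black
    j→k: k black — skip
  j black
  a→l: l black — skip
  a→h: h black — skip
a black
Every edge goes to a white or black vertex — no back edge, so the graph is acyclic.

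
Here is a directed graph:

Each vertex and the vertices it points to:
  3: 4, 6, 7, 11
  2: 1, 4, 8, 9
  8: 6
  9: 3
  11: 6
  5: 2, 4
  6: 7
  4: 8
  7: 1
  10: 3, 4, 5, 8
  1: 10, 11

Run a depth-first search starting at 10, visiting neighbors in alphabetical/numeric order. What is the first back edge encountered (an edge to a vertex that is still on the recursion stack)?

1→10

DFS from 10 (visiting neighbors in alphabetical/numeric order); mark gray on enter, black on exit:
10 gray
  3 gray
    4 gray
      8 gray
        6 gray
          7 gray
            1 gray
              1→10: 10 is gray → back edge
First back edge: 1 → 10.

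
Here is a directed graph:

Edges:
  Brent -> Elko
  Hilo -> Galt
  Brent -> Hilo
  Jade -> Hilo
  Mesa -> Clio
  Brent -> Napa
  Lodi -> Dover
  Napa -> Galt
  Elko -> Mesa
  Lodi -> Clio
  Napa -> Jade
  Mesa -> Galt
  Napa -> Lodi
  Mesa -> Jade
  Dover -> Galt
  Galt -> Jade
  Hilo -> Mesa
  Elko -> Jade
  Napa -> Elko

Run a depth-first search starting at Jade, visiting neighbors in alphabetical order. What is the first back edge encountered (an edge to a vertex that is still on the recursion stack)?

Galt→Jade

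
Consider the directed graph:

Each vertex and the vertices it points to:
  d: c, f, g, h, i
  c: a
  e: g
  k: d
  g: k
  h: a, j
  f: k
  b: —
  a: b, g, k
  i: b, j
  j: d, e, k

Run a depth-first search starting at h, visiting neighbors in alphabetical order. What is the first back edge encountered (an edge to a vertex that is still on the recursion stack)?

DFS from h (visiting neighbors in alphabetical order); mark gray on enter, black on exit:
h gray
  a gray
    b gray
    b black
    g gray
      k gray
        d gray
          c gray
            c→a: a is gray → back edge
First back edge: c → a.

c->a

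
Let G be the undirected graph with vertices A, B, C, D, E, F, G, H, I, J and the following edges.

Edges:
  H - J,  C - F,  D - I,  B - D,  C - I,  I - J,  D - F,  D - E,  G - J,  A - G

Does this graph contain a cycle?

Yes

DFS, tracking each vertex's parent; an edge to a visited non-parent vertex closes a cycle.
Start from C:
visit C (parent –)
  visit F (parent C)
    visit D (parent F)
      visit B (parent D)
        B–D: parent, skip
      visit I (parent D)
        visit J (parent I)
          J–I: parent, skip
          visit H (parent J)
            H–J: parent, skip
          visit G (parent J)
            visit A (parent G)
              A–G: parent, skip
            G–J: parent, skip
        I–C: C visited and ≠ parent → cycle
Cycle: C – F – D – I – C.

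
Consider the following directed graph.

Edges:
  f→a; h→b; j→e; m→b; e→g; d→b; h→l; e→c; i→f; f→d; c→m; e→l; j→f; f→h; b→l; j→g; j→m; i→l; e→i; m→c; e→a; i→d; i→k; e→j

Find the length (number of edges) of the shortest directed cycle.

2

For each vertex v, BFS finds the shortest path from v back to v.
The shortest such closed walk is e → j → e, length 2.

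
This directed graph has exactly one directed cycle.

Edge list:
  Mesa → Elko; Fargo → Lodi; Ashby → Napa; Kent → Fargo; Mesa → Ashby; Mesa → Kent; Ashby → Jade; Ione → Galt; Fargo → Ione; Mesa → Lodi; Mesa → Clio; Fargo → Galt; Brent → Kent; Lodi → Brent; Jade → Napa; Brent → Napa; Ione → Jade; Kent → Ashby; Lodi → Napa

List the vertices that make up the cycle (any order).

DFS with gray/black marking from Kent:
Kent gray
  Ashby gray
    Napa gray
    Napa black
    Jade gray
      Jade→Napa: Napa black — skip
    Jade black
  Ashby black
  Fargo gray
    Ione gray
      Galt gray
      Galt black
      Ione→Jade: Jade black — skip
    Ione black
    Lodi gray
      Lodi→Napa: Napa black — skip
      Brent gray
        Brent→Kent: Kent is gray → back edge
Back edge closes the cycle Kent → Fargo → Lodi → Brent → Kent; its vertices are {Kent, Lodi, Brent, Fargo}.

Kent, Lodi, Brent, Fargo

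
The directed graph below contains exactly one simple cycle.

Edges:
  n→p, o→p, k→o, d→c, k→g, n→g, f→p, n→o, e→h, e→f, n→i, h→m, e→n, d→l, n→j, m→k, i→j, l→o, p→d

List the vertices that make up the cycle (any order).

DFS with gray/black marking from p:
p gray
  d gray
    c gray
    c black
    l gray
      o gray
        o→p: p is gray → back edge
Back edge closes the cycle p → d → l → o → p; its vertices are {d, l, o, p}.

d, l, o, p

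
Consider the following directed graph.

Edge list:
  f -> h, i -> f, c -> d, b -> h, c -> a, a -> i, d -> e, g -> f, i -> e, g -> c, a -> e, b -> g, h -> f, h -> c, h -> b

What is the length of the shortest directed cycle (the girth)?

For each vertex v, BFS finds the shortest path from v back to v.
The shortest such closed walk is h → b → h, length 2.

2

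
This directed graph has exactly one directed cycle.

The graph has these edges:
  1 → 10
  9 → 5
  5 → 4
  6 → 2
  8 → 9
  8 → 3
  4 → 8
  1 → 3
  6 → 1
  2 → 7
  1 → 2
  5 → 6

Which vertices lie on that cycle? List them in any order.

4, 5, 8, 9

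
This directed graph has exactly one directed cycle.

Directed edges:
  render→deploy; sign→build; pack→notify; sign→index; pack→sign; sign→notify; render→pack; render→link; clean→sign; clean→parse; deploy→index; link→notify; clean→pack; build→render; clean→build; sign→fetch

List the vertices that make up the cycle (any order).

DFS with gray/black marking from sign:
sign gray
  notify gray
  notify black
  fetch gray
  fetch black
  index gray
  index black
  build gray
    render gray
      pack gray
        pack→notify: notify black — skip
        pack→sign: sign is gray → back edge
Back edge closes the cycle sign → build → render → pack → sign; its vertices are {pack, sign, build, render}.

pack, sign, build, render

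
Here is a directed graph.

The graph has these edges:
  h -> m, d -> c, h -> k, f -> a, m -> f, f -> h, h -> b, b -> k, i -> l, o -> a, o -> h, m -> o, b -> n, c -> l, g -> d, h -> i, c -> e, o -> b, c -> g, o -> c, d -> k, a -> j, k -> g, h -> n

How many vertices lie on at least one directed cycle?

A vertex is on a directed cycle iff it belongs to a strongly connected component of size ≥ 2 (or has a self-loop).
The vertices on cycles are {c, d, f, g, h, k, m, o} — 8 in total.

8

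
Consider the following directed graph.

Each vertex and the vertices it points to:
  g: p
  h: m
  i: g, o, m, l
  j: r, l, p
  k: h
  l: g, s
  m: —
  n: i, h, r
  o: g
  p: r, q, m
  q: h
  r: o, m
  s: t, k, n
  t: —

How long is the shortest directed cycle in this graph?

4

For each vertex v, BFS finds the shortest path from v back to v.
The shortest such closed walk is l → s → n → i → l, length 4.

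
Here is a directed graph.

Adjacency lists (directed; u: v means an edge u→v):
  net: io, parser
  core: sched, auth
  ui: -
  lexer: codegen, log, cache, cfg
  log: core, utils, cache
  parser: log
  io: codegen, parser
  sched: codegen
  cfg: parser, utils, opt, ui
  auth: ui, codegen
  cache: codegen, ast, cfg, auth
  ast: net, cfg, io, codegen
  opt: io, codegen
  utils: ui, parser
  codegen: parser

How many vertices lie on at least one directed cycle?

13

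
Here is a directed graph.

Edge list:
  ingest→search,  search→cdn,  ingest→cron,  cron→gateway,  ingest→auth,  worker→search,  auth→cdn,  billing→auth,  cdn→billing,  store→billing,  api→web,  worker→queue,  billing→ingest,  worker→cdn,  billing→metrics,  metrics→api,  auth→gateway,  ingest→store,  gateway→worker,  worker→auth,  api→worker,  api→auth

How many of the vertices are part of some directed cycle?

A vertex is on a directed cycle iff it belongs to a strongly connected component of size ≥ 2 (or has a self-loop).
The vertices on cycles are {api, cdn, auth, cron, store, ingest, search, worker, billing, gateway, metrics} — 11 in total.

11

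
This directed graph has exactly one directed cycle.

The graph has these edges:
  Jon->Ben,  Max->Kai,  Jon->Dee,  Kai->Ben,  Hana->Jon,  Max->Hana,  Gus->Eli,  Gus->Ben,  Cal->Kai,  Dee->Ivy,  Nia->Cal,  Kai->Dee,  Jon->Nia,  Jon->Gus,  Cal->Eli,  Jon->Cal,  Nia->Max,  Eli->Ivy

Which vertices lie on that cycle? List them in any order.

Jon, Max, Nia, Hana

DFS with gray/black marking from Hana:
Hana gray
  Jon gray
    Ben gray
    Ben black
    Gus gray
      Eli gray
        Ivy gray
        Ivy black
      Eli black
      Gus→Ben: Ben black — skip
    Gus black
    Dee gray
      Dee→Ivy: Ivy black — skip
    Dee black
    Nia gray
      Max gray
        Kai gray
          Kai→Ben: Ben black — skip
          Kai→Dee: Dee black — skip
        Kai black
        Max→Hana: Hana is gray → back edge
Back edge closes the cycle Hana → Jon → Nia → Max → Hana; its vertices are {Jon, Max, Nia, Hana}.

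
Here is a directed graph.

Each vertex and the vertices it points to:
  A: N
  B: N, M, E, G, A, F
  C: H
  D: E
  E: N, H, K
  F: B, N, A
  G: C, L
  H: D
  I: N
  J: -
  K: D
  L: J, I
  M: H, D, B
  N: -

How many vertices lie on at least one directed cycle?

A vertex is on a directed cycle iff it belongs to a strongly connected component of size ≥ 2 (or has a self-loop).
The vertices on cycles are {B, D, E, F, H, K, M} — 7 in total.

7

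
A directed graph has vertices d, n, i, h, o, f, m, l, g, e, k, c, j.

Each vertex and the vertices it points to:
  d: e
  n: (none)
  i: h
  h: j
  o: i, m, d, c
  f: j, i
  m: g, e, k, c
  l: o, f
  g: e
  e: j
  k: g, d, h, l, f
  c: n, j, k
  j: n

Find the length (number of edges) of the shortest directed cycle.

For each vertex v, BFS finds the shortest path from v back to v.
The shortest such closed walk is m → k → l → o → m, length 4.

4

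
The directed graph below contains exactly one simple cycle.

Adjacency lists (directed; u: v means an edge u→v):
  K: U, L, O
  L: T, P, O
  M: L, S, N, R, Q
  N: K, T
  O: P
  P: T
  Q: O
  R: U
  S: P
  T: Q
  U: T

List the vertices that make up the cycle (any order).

DFS with gray/black marking from Q:
Q gray
  O gray
    P gray
      T gray
        T→Q: Q is gray → back edge
Back edge closes the cycle Q → O → P → T → Q; its vertices are {O, P, Q, T}.

O, P, Q, T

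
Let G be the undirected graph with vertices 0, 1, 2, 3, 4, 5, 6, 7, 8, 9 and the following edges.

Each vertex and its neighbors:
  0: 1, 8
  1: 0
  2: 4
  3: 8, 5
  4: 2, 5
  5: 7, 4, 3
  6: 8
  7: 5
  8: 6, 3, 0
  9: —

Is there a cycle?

DFS, tracking each vertex's parent; an edge to a visited non-parent vertex closes a cycle.
Start from 9:
visit 9 (parent –)
visit 0 (parent –)
  visit 1 (parent 0)
    1–0: parent, skip
  visit 8 (parent 0)
    visit 6 (parent 8)
      6–8: parent, skip
    visit 3 (parent 8)
      3–8: parent, skip
      visit 5 (parent 3)
        visit 7 (parent 5)
          7–5: parent, skip
        visit 4 (parent 5)
          visit 2 (parent 4)
            2–4: parent, skip
          4–5: parent, skip
        5–3: parent, skip
    8–0: parent, skip
No non-parent visited neighbor found — the graph is a forest.

No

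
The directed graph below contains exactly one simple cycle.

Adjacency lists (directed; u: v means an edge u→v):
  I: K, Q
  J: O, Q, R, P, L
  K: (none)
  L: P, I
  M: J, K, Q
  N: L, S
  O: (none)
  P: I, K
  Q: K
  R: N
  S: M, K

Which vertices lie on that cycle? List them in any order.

J, M, N, R, S

DFS with gray/black marking from J:
J gray
  O gray
  O black
  Q gray
    K gray
    K black
  Q black
  R gray
    N gray
      L gray
        P gray
          I gray
            I→K: K black — skip
            I→Q: Q black — skip
          I black
          P→K: K black — skip
        P black
        L→I: I black — skip
      L black
      S gray
        M gray
          M→J: J is gray → back edge
Back edge closes the cycle J → R → N → S → M → J; its vertices are {J, M, N, R, S}.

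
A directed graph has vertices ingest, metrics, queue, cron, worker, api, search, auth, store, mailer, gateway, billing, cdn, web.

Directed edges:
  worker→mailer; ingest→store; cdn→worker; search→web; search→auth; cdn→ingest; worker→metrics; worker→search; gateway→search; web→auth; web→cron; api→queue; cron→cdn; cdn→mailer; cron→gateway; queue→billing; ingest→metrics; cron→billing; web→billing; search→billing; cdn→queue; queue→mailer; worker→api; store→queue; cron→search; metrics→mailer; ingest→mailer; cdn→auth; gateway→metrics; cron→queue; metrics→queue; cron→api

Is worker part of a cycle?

worker is on a cycle iff worker can reach itself via ≥1 edge.
worker → search → web → cron → cdn → worker — yes.

Yes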